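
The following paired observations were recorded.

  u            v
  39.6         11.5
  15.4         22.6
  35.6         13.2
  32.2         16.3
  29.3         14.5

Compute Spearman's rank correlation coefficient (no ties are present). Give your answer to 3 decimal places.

Rank u: 5, 1, 4, 3, 2
Rank v: 1, 5, 2, 4, 3
d = rank(u) − rank(v): 4, -4, 2, -1, -1; Σd² = 38
ρ = 1 − 6Σd² / [n(n²−1)] = 1 − 6×38 / (5×24) = 1 − 228/120 ≈ -0.900

-0.900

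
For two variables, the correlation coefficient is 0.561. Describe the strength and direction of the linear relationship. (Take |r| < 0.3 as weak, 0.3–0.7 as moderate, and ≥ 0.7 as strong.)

r = 0.561 > 0 so the relationship is positive.
|r| = 0.561, which falls in the moderate range.

moderate positive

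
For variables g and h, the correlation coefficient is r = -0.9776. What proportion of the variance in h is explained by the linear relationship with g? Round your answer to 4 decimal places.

r² = (-0.9776)² = 0.9557

0.9557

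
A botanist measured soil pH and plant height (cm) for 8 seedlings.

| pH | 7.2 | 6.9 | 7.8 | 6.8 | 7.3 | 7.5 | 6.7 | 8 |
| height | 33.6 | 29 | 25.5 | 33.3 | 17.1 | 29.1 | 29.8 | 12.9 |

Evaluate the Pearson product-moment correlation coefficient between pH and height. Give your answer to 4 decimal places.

n = 8, Σx = 58.2, Σy = 210.3, Σx² = 424.96, Σy² = 5922.77, Σxy = 1513.3
nΣxy − ΣxΣy = 12106.4 − 12239.46 = -133.06
nΣx² − (Σx)² = 3399.68 − 3387.24 = 12.44; nΣy² − (Σy)² = 47382.16 − 44226.09 = 3156.07
r = -133.06 / √(12.44 × 3156.07) = -133.06 / 198.1452 ≈ -0.6715

-0.6715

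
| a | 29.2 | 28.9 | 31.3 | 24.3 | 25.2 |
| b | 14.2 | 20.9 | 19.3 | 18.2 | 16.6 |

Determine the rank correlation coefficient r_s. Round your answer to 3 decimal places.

Rank a: 4, 3, 5, 1, 2
Rank b: 1, 5, 4, 3, 2
d = rank(a) − rank(b): 3, -2, 1, -2, 0; Σd² = 18
ρ = 1 − 6Σd² / [n(n²−1)] = 1 − 6×18 / (5×24) = 1 − 108/120 ≈ 0.100

0.100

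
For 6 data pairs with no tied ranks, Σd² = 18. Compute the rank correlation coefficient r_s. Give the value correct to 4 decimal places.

0.4857

ρ = 1 − 6Σd² / [n(n²−1)] = 1 − 6×18 / (6×35)
  = 1 − 108/210 = 1 − 0.51429 ≈ 0.4857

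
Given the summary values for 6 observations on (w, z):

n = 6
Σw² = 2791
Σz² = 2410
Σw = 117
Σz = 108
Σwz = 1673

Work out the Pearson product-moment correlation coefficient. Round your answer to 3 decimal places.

-0.889

r = (nΣwz − ΣwΣz) / √[(nΣw² − (Σw)²)(nΣz² − (Σz)²)]
Numerator: 6×1673 − 117×108 = -2598
Denominator: √[(16746 − 13689)(14460 − 11664)] = √[3057 × 2796] = 2923.5889
r = -2598 / 2923.5889 ≈ -0.889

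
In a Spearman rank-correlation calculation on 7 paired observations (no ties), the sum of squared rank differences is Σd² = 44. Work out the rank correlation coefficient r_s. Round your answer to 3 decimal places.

ρ = 1 − 6Σd² / [n(n²−1)] = 1 − 6×44 / (7×48)
  = 1 − 264/336 = 1 − 0.7857 ≈ 0.214

0.214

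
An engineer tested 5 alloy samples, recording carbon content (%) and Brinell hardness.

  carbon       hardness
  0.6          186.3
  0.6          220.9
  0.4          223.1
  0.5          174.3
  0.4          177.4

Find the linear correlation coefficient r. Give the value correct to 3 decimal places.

0.070

n = 5, Σx = 2.5, Σy = 982, Σx² = 1.29, Σy² = 195129.36, Σxy = 491.67
nΣxy − ΣxΣy = 2458.35 − 2455 = 3.35
nΣx² − (Σx)² = 6.45 − 6.25 = 0.2; nΣy² − (Σy)² = 975646.8 − 964324 = 11322.8
r = 3.35 / √(0.2 × 11322.8) = 3.35 / 47.5874 ≈ 0.070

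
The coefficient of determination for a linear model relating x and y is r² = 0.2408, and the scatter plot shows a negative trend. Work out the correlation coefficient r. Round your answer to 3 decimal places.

|r| = √0.2408 = 0.491
The association is negative, so r = −0.491.

-0.491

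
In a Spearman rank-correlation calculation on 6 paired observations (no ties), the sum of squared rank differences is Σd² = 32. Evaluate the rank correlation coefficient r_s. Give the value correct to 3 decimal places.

0.086

ρ = 1 − 6Σd² / [n(n²−1)] = 1 − 6×32 / (6×35)
  = 1 − 192/210 = 1 − 0.9143 ≈ 0.086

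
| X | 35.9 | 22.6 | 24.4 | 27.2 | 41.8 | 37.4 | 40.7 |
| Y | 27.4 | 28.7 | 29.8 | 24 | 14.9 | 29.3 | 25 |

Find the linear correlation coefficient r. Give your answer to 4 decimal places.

-0.5503

n = 7, ΣX = 230, ΣY = 179.1, ΣX² = 7937.26, ΣY² = 4743.99, ΣXY = 5748.34
nΣXY − ΣXΣY = 40238.38 − 41193 = -954.62
nΣX² − (ΣX)² = 55560.82 − 52900 = 2660.82; nΣY² − (ΣY)² = 33207.93 − 32076.81 = 1131.12
r = -954.62 / √(2660.82 × 1131.12) = -954.62 / 1734.8506 ≈ -0.5503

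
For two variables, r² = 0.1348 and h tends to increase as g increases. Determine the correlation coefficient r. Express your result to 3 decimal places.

0.367

|r| = √0.1348 = 0.367
The association is positive, so r = 0.367.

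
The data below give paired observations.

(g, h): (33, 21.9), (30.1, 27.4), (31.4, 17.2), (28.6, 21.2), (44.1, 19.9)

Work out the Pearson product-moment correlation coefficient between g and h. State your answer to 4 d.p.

-0.2887

n = 5, Σg = 167.2, Σh = 107.6, Σg² = 5743.74, Σh² = 2371.66, Σgh = 3571.43
nΣgh − ΣgΣh = 17857.15 − 17990.72 = -133.57
nΣg² − (Σg)² = 28718.7 − 27955.84 = 762.86; nΣh² − (Σh)² = 11858.3 − 11577.76 = 280.54
r = -133.57 / √(762.86 × 280.54) = -133.57 / 462.6151 ≈ -0.2887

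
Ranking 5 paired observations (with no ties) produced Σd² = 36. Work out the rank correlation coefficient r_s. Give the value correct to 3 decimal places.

ρ = 1 − 6Σd² / [n(n²−1)] = 1 − 6×36 / (5×24)
  = 1 − 216/120 = 1 − 1.8000 ≈ -0.800

-0.800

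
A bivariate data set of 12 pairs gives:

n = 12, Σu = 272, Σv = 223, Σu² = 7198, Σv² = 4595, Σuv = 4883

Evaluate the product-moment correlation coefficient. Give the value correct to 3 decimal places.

r = (nΣuv − ΣuΣv) / √[(nΣu² − (Σu)²)(nΣv² − (Σv)²)]
Numerator: 12×4883 − 272×223 = -2060
Denominator: √[(86376 − 73984)(55140 − 49729)] = √[12392 × 5411] = 8188.5965
r = -2060 / 8188.5965 ≈ -0.252

-0.252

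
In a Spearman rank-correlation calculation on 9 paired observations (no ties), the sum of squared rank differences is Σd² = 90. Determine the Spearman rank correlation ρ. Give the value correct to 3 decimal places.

ρ = 1 − 6Σd² / [n(n²−1)] = 1 − 6×90 / (9×80)
  = 1 − 540/720 = 1 − 0.7500 ≈ 0.250

0.250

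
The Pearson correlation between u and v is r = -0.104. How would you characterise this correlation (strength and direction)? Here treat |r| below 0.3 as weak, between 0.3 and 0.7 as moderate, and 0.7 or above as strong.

r = -0.104 < 0 so the relationship is negative.
|r| = 0.104, which falls in the weak range.

weak negative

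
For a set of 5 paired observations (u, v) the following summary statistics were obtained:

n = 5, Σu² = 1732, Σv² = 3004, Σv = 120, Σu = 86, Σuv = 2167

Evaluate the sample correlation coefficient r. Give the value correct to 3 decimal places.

0.582

r = (nΣuv − ΣuΣv) / √[(nΣu² − (Σu)²)(nΣv² − (Σv)²)]
Numerator: 5×2167 − 86×120 = 515
Denominator: √[(8660 − 7396)(15020 − 14400)] = √[1264 × 620] = 885.2570
r = 515 / 885.2570 ≈ 0.582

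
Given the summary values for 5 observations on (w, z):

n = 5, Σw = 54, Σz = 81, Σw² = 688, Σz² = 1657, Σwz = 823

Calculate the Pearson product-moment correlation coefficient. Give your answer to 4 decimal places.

-0.2725

r = (nΣwz − ΣwΣz) / √[(nΣw² − (Σw)²)(nΣz² − (Σz)²)]
Numerator: 5×823 − 54×81 = -259
Denominator: √[(3440 − 2916)(8285 − 6561)] = √[524 × 1724] = 950.4609
r = -259 / 950.4609 ≈ -0.2725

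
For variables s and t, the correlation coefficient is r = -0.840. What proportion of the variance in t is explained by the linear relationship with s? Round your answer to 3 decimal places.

r² = (-0.840)² = 0.706

0.706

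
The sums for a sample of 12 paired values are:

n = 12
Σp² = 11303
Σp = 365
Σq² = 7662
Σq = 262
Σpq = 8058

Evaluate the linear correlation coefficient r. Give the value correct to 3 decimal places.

r = (nΣpq − ΣpΣq) / √[(nΣp² − (Σp)²)(nΣq² − (Σq)²)]
Numerator: 12×8058 − 365×262 = 1066
Denominator: √[(135636 − 133225)(91944 − 68644)] = √[2411 × 23300] = 7495.0851
r = 1066 / 7495.0851 ≈ 0.142

0.142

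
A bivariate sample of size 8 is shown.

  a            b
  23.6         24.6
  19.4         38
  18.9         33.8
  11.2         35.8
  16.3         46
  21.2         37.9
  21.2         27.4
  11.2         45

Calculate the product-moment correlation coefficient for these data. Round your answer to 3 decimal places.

n = 8, Σa = 143, Σb = 288.5, Σa² = 2705.98, Σb² = 10801.41, Σab = 4995.7
nΣab − ΣaΣb = 39965.6 − 41255.5 = -1289.9
nΣa² − (Σa)² = 21647.84 − 20449 = 1198.84; nΣb² − (Σb)² = 86411.28 − 83232.25 = 3179.03
r = -1289.9 / √(1198.84 × 3179.03) = -1289.9 / 1952.2163 ≈ -0.661

-0.661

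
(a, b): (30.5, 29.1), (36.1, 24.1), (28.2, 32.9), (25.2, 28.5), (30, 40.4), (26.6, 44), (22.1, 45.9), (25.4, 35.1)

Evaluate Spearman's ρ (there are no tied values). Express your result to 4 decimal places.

-0.5238

Rank a: 7, 8, 5, 2, 6, 4, 1, 3
Rank b: 3, 1, 4, 2, 6, 7, 8, 5
d = rank(a) − rank(b): 4, 7, 1, 0, 0, -3, -7, -2; Σd² = 128
ρ = 1 − 6Σd² / [n(n²−1)] = 1 − 6×128 / (8×63) = 1 − 768/504 ≈ -0.5238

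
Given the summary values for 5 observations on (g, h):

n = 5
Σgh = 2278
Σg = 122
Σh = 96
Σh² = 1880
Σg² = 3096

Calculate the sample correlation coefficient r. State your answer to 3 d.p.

r = (nΣgh − ΣgΣh) / √[(nΣg² − (Σg)²)(nΣh² − (Σh)²)]
Numerator: 5×2278 − 122×96 = -322
Denominator: √[(15480 − 14884)(9400 − 9216)] = √[596 × 184] = 331.1556
r = -322 / 331.1556 ≈ -0.972

-0.972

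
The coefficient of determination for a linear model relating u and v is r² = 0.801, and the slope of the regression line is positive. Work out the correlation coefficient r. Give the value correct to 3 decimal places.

0.895

|r| = √0.801 = 0.895
The association is positive, so r = 0.895.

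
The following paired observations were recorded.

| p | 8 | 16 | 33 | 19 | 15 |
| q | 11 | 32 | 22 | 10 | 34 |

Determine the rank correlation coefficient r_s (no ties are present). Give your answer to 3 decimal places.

Rank p: 1, 3, 5, 4, 2
Rank q: 2, 4, 3, 1, 5
d = rank(p) − rank(q): -1, -1, 2, 3, -3; Σd² = 24
ρ = 1 − 6Σd² / [n(n²−1)] = 1 − 6×24 / (5×24) = 1 − 144/120 ≈ -0.200

-0.200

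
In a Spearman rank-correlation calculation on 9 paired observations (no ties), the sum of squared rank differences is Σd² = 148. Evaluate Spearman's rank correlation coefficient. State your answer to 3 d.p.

ρ = 1 − 6Σd² / [n(n²−1)] = 1 − 6×148 / (9×80)
  = 1 − 888/720 = 1 − 1.2333 ≈ -0.233

-0.233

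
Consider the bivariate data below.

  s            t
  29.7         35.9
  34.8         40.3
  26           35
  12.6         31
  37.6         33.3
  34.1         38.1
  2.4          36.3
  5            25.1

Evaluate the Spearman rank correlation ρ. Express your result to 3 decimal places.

0.357

Rank s: 5, 7, 4, 3, 8, 6, 1, 2
Rank t: 5, 8, 4, 2, 3, 7, 6, 1
d = rank(s) − rank(t): 0, -1, 0, 1, 5, -1, -5, 1; Σd² = 54
ρ = 1 − 6Σd² / [n(n²−1)] = 1 − 6×54 / (8×63) = 1 − 324/504 ≈ 0.357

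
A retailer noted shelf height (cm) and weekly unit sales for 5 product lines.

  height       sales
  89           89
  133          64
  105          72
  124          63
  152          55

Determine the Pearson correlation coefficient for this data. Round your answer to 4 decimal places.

-0.9517

n = 5, Σx = 603, Σy = 343, Σx² = 75115, Σy² = 24195, Σxy = 40165
nΣxy − ΣxΣy = 200825 − 206829 = -6004
nΣx² − (Σx)² = 375575 − 363609 = 11966; nΣy² − (Σy)² = 120975 − 117649 = 3326
r = -6004 / √(11966 × 3326) = -6004 / 6308.6382 ≈ -0.9517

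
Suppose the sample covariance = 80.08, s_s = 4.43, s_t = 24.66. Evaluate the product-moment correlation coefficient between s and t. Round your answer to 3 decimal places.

0.733

r = Cov(s,t) / (s_s · s_t) = 80.08 / (4.43 × 24.66)
  = 80.08 / 109.2438 ≈ 0.733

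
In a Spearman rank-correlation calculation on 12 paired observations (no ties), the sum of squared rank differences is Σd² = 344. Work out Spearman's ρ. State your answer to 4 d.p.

ρ = 1 − 6Σd² / [n(n²−1)] = 1 − 6×344 / (12×143)
  = 1 − 2064/1716 = 1 − 1.20280 ≈ -0.2028

-0.2028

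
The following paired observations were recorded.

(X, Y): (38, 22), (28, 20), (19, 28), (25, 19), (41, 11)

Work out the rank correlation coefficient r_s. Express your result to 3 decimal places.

-0.600

Rank X: 4, 3, 1, 2, 5
Rank Y: 4, 3, 5, 2, 1
d = rank(X) − rank(Y): 0, 0, -4, 0, 4; Σd² = 32
ρ = 1 − 6Σd² / [n(n²−1)] = 1 − 6×32 / (5×24) = 1 − 192/120 ≈ -0.600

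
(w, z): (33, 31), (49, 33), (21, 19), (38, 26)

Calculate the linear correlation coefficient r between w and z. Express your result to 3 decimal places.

n = 4, Σw = 141, Σz = 109, Σw² = 5375, Σz² = 3087, Σwz = 4027
nΣwz − ΣwΣz = 16108 − 15369 = 739
nΣw² − (Σw)² = 21500 − 19881 = 1619; nΣz² − (Σz)² = 12348 − 11881 = 467
r = 739 / √(1619 × 467) = 739 / 869.5246 ≈ 0.850

0.850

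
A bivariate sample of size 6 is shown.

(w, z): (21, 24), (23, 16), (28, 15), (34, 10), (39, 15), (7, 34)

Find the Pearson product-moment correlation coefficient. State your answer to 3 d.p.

-0.895

n = 6, Σw = 152, Σz = 114, Σw² = 4480, Σz² = 2538, Σwz = 2455
nΣwz − ΣwΣz = 14730 − 17328 = -2598
nΣw² − (Σw)² = 26880 − 23104 = 3776; nΣz² − (Σz)² = 15228 − 12996 = 2232
r = -2598 / √(3776 × 2232) = -2598 / 2903.1073 ≈ -0.895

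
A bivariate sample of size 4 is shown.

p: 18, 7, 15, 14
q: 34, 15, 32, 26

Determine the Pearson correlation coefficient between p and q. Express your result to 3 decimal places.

n = 4, Σp = 54, Σq = 107, Σp² = 794, Σq² = 3081, Σpq = 1561
nΣpq − ΣpΣq = 6244 − 5778 = 466
nΣp² − (Σp)² = 3176 − 2916 = 260; nΣq² − (Σq)² = 12324 − 11449 = 875
r = 466 / √(260 × 875) = 466 / 476.9696 ≈ 0.977

0.977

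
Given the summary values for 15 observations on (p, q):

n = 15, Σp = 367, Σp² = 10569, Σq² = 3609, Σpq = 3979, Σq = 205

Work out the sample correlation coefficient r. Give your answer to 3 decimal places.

r = (nΣpq − ΣpΣq) / √[(nΣp² − (Σp)²)(nΣq² − (Σq)²)]
Numerator: 15×3979 − 367×205 = -15550
Denominator: √[(158535 − 134689)(54135 − 42025)] = √[23846 × 12110] = 16993.3828
r = -15550 / 16993.3828 ≈ -0.915

-0.915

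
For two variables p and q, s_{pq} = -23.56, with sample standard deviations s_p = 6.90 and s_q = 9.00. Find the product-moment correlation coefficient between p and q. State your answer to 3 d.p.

r = Cov(p,q) / (s_p · s_q) = -23.56 / (6.90 × 9.00)
  = -23.56 / 62.1000 ≈ -0.379

-0.379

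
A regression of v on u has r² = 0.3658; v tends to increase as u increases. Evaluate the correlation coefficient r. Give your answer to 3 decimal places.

0.605

|r| = √0.3658 = 0.605
The association is positive, so r = 0.605.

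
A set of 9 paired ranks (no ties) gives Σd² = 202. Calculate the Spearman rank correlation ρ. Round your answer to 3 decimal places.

-0.683

ρ = 1 − 6Σd² / [n(n²−1)] = 1 − 6×202 / (9×80)
  = 1 − 1212/720 = 1 − 1.6833 ≈ -0.683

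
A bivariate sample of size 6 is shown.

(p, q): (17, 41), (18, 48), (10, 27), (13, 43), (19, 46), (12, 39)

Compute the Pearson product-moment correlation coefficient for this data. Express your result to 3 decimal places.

0.828

n = 6, Σp = 89, Σq = 244, Σp² = 1387, Σq² = 10200, Σpq = 3732
nΣpq − ΣpΣq = 22392 − 21716 = 676
nΣp² − (Σp)² = 8322 − 7921 = 401; nΣq² − (Σq)² = 61200 − 59536 = 1664
r = 676 / √(401 × 1664) = 676 / 816.8623 ≈ 0.828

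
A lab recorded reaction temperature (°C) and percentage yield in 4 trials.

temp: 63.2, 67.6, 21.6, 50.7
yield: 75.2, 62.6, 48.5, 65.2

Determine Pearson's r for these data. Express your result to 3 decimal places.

n = 4, Σx = 203.1, Σy = 251.5, Σx² = 11601.05, Σy² = 16177.09, Σxy = 13337.64
nΣxy − ΣxΣy = 53350.56 − 51079.65 = 2270.91
nΣx² − (Σx)² = 46404.2 − 41249.61 = 5154.59; nΣy² − (Σy)² = 64708.36 − 63252.25 = 1456.11
r = 2270.91 / √(5154.59 × 1456.11) = 2270.91 / 2739.6441 ≈ 0.829

0.829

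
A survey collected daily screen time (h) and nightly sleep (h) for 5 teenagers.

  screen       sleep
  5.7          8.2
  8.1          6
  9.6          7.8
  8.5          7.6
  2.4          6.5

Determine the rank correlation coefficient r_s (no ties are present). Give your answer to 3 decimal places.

Rank screen: 2, 3, 5, 4, 1
Rank sleep: 5, 1, 4, 3, 2
d = rank(screen) − rank(sleep): -3, 2, 1, 1, -1; Σd² = 16
ρ = 1 − 6Σd² / [n(n²−1)] = 1 − 6×16 / (5×24) = 1 − 96/120 ≈ 0.200

0.200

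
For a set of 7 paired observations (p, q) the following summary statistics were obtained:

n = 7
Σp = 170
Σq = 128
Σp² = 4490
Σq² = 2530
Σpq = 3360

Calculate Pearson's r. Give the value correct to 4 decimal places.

0.9609

r = (nΣpq − ΣpΣq) / √[(nΣp² − (Σp)²)(nΣq² − (Σq)²)]
Numerator: 7×3360 − 170×128 = 1760
Denominator: √[(31430 − 28900)(17710 − 16384)] = √[2530 × 1326] = 1831.6059
r = 1760 / 1831.6059 ≈ 0.9609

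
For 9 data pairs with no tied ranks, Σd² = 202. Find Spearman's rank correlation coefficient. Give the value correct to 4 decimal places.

ρ = 1 − 6Σd² / [n(n²−1)] = 1 − 6×202 / (9×80)
  = 1 − 1212/720 = 1 − 1.68333 ≈ -0.6833

-0.6833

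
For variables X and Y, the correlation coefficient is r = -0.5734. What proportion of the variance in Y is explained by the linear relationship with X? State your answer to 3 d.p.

r² = (-0.5734)² = 0.329

0.329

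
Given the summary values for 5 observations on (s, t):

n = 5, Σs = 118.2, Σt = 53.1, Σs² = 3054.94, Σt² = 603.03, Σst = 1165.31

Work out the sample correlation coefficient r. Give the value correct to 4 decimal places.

r = (nΣst − ΣsΣt) / √[(nΣs² − (Σs)²)(nΣt² − (Σt)²)]
Numerator: 5×1165.31 − 118.2×53.1 = -449.87
Denominator: √[(15274.7 − 13971.24)(3015.15 − 2819.61)] = √[1303.46 × 195.54] = 504.8550
r = -449.87 / 504.8550 ≈ -0.8911

-0.8911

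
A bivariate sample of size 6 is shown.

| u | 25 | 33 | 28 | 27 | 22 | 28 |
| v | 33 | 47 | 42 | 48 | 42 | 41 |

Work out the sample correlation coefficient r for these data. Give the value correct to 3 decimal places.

n = 6, Σu = 163, Σv = 253, Σu² = 4495, Σv² = 10811, Σuv = 6920
nΣuv − ΣuΣv = 41520 − 41239 = 281
nΣu² − (Σu)² = 26970 − 26569 = 401; nΣv² − (Σv)² = 64866 − 64009 = 857
r = 281 / √(401 × 857) = 281 / 586.2227 ≈ 0.479

0.479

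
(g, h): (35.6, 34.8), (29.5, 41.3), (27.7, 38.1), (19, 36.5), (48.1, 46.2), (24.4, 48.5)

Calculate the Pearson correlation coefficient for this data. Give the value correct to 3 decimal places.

0.266

n = 6, Σg = 184.3, Σh = 245.4, Σg² = 6174.87, Σh² = 10187.28, Σgh = 7611.72
nΣgh − ΣgΣh = 45670.32 − 45227.22 = 443.1
nΣg² − (Σg)² = 37049.22 − 33966.49 = 3082.73; nΣh² − (Σh)² = 61123.68 − 60221.16 = 902.52
r = 443.1 / √(3082.73 × 902.52) = 443.1 / 1668.0004 ≈ 0.266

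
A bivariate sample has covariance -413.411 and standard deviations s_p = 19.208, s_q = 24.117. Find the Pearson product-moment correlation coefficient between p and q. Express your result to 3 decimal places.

r = Cov(p,q) / (s_p · s_q) = -413.411 / (19.208 × 24.117)
  = -413.411 / 463.2393 ≈ -0.892

-0.892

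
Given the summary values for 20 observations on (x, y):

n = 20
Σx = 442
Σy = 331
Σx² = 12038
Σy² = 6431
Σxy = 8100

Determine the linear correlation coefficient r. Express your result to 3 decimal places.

r = (nΣxy − ΣxΣy) / √[(nΣx² − (Σx)²)(nΣy² − (Σy)²)]
Numerator: 20×8100 − 442×331 = 15698
Denominator: √[(240760 − 195364)(128620 − 109561)] = √[45396 × 19059] = 29414.3224
r = 15698 / 29414.3224 ≈ 0.534

0.534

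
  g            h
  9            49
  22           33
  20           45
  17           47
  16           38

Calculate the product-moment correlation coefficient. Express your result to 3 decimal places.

n = 5, Σg = 84, Σh = 212, Σg² = 1510, Σh² = 9168, Σgh = 3474
nΣgh − ΣgΣh = 17370 − 17808 = -438
nΣg² − (Σg)² = 7550 − 7056 = 494; nΣh² − (Σh)² = 45840 − 44944 = 896
r = -438 / √(494 × 896) = -438 / 665.2999 ≈ -0.658

-0.658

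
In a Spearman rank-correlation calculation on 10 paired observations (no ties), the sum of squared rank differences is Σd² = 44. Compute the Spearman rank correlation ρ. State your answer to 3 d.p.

0.733

ρ = 1 − 6Σd² / [n(n²−1)] = 1 − 6×44 / (10×99)
  = 1 − 264/990 = 1 − 0.2667 ≈ 0.733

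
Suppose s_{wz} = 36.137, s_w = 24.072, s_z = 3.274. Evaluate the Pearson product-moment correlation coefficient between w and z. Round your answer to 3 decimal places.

0.459

r = Cov(w,z) / (s_w · s_z) = 36.137 / (24.072 × 3.274)
  = 36.137 / 78.8117 ≈ 0.459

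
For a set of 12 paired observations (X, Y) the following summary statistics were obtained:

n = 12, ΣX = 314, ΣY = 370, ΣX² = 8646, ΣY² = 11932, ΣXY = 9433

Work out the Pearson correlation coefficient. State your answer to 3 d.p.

r = (nΣXY − ΣXΣY) / √[(nΣX² − (ΣX)²)(nΣY² − (ΣY)²)]
Numerator: 12×9433 − 314×370 = -2984
Denominator: √[(103752 − 98596)(143184 − 136900)] = √[5156 × 6284] = 5692.1265
r = -2984 / 5692.1265 ≈ -0.524

-0.524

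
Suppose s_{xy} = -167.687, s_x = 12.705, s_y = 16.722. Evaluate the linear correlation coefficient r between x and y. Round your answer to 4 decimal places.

r = Cov(x,y) / (s_x · s_y) = -167.687 / (12.705 × 16.722)
  = -167.687 / 212.4530 ≈ -0.7893

-0.7893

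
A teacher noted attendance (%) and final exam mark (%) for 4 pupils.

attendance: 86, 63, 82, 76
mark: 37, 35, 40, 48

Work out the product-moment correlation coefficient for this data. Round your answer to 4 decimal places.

0.2032

n = 4, Σx = 307, Σy = 160, Σx² = 23865, Σy² = 6498, Σxy = 12315
nΣxy − ΣxΣy = 49260 − 49120 = 140
nΣx² − (Σx)² = 95460 − 94249 = 1211; nΣy² − (Σy)² = 25992 − 25600 = 392
r = 140 / √(1211 × 392) = 140 / 688.9935 ≈ 0.2032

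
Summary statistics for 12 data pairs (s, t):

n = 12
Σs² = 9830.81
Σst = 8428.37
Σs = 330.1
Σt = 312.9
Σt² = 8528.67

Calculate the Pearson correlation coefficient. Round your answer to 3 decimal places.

r = (nΣst − ΣsΣt) / √[(nΣs² − (Σs)²)(nΣt² − (Σt)²)]
Numerator: 12×8428.37 − 330.1×312.9 = -2147.85
Denominator: √[(117969.72 − 108966.01)(102344.04 − 97906.41)] = √[9003.71 × 4437.63] = 6321.0073
r = -2147.85 / 6321.0073 ≈ -0.340

-0.340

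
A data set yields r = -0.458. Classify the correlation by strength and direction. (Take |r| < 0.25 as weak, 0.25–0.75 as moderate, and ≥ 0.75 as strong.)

moderate negative

r = -0.458 < 0 so the relationship is negative.
|r| = 0.458, which falls in the moderate range.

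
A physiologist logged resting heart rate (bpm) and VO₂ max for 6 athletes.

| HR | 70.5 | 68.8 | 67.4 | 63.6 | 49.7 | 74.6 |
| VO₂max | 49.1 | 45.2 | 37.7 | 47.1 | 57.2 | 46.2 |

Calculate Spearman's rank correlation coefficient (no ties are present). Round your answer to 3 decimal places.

Rank HR: 5, 4, 3, 2, 1, 6
Rank VO₂max: 5, 2, 1, 4, 6, 3
d = rank(HR) − rank(VO₂max): 0, 2, 2, -2, -5, 3; Σd² = 46
ρ = 1 − 6Σd² / [n(n²−1)] = 1 − 6×46 / (6×35) = 1 − 276/210 ≈ -0.314

-0.314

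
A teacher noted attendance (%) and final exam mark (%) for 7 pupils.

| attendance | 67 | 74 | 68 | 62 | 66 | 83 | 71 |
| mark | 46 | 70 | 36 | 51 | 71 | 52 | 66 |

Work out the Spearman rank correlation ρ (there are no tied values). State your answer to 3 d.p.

Rank attendance: 3, 6, 4, 1, 2, 7, 5
Rank mark: 2, 6, 1, 3, 7, 4, 5
d = rank(attendance) − rank(mark): 1, 0, 3, -2, -5, 3, 0; Σd² = 48
ρ = 1 − 6Σd² / [n(n²−1)] = 1 − 6×48 / (7×48) = 1 − 288/336 ≈ 0.143

0.143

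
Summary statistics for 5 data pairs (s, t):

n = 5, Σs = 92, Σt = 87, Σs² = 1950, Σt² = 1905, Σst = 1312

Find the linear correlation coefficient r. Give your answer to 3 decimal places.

r = (nΣst − ΣsΣt) / √[(nΣs² − (Σs)²)(nΣt² − (Σt)²)]
Numerator: 5×1312 − 92×87 = -1444
Denominator: √[(9750 − 8464)(9525 − 7569)] = √[1286 × 1956] = 1586.0063
r = -1444 / 1586.0063 ≈ -0.910

-0.910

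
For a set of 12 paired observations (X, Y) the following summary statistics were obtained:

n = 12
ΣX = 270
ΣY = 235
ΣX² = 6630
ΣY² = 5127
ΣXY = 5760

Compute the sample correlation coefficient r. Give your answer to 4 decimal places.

0.8754

r = (nΣXY − ΣXΣY) / √[(nΣX² − (ΣX)²)(nΣY² − (ΣY)²)]
Numerator: 12×5760 − 270×235 = 5670
Denominator: √[(79560 − 72900)(61524 − 55225)] = √[6660 × 6299] = 6476.9854
r = 5670 / 6476.9854 ≈ 0.8754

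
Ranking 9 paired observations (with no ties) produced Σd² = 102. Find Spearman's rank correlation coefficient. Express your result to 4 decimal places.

0.1500

ρ = 1 − 6Σd² / [n(n²−1)] = 1 − 6×102 / (9×80)
  = 1 − 612/720 = 1 − 0.85000 ≈ 0.1500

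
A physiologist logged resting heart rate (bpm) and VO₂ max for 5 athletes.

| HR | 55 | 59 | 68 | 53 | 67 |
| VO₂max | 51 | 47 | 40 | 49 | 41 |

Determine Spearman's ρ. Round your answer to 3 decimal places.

-0.900

Rank HR: 2, 3, 5, 1, 4
Rank VO₂max: 5, 3, 1, 4, 2
d = rank(HR) − rank(VO₂max): -3, 0, 4, -3, 2; Σd² = 38
ρ = 1 − 6Σd² / [n(n²−1)] = 1 − 6×38 / (5×24) = 1 − 228/120 ≈ -0.900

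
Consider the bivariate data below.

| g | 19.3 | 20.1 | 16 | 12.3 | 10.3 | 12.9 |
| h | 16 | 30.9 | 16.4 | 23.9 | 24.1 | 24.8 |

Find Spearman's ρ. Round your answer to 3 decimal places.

0.029

Rank g: 5, 6, 4, 2, 1, 3
Rank h: 1, 6, 2, 3, 4, 5
d = rank(g) − rank(h): 4, 0, 2, -1, -3, -2; Σd² = 34
ρ = 1 − 6Σd² / [n(n²−1)] = 1 − 6×34 / (6×35) = 1 − 204/210 ≈ 0.029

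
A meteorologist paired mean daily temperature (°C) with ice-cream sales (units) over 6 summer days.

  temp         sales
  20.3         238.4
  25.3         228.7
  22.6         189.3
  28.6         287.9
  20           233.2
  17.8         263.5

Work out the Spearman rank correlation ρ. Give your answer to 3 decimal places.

-0.029

Rank temp: 3, 5, 4, 6, 2, 1
Rank sales: 4, 2, 1, 6, 3, 5
d = rank(temp) − rank(sales): -1, 3, 3, 0, -1, -4; Σd² = 36
ρ = 1 − 6Σd² / [n(n²−1)] = 1 − 6×36 / (6×35) = 1 − 216/210 ≈ -0.029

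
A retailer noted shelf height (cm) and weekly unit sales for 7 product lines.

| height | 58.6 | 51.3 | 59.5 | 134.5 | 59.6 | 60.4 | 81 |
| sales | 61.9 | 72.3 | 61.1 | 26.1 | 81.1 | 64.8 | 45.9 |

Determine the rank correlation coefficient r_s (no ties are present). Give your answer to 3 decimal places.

Rank height: 2, 1, 3, 7, 4, 5, 6
Rank sales: 4, 6, 3, 1, 7, 5, 2
d = rank(height) − rank(sales): -2, -5, 0, 6, -3, 0, 4; Σd² = 90
ρ = 1 − 6Σd² / [n(n²−1)] = 1 − 6×90 / (7×48) = 1 − 540/336 ≈ -0.607

-0.607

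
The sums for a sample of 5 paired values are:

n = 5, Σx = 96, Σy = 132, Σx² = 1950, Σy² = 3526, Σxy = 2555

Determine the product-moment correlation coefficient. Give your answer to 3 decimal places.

0.311

r = (nΣxy − ΣxΣy) / √[(nΣx² − (Σx)²)(nΣy² − (Σy)²)]
Numerator: 5×2555 − 96×132 = 103
Denominator: √[(9750 − 9216)(17630 − 17424)] = √[534 × 206] = 331.6685
r = 103 / 331.6685 ≈ 0.311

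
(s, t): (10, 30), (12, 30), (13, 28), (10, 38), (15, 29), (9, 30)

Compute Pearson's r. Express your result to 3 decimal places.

n = 6, Σs = 69, Σt = 185, Σs² = 819, Σt² = 5769, Σst = 2109
nΣst − ΣsΣt = 12654 − 12765 = -111
nΣs² − (Σs)² = 4914 − 4761 = 153; nΣt² − (Σt)² = 34614 − 34225 = 389
r = -111 / √(153 × 389) = -111 / 243.9611 ≈ -0.455

-0.455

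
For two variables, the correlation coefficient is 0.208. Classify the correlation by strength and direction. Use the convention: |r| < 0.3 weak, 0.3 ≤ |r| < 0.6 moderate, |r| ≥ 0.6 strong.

weak positive

r = 0.208 > 0 so the relationship is positive.
|r| = 0.208, which falls in the weak range.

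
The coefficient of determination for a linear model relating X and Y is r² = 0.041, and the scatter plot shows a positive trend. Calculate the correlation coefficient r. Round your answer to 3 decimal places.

0.202

|r| = √0.041 = 0.202
The association is positive, so r = 0.202.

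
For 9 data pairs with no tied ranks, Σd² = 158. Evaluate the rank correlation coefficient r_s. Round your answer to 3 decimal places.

ρ = 1 − 6Σd² / [n(n²−1)] = 1 − 6×158 / (9×80)
  = 1 − 948/720 = 1 − 1.3167 ≈ -0.317

-0.317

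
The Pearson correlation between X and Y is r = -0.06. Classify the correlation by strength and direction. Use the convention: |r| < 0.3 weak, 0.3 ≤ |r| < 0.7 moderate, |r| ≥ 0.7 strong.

r = -0.06 < 0 so the relationship is negative.
|r| = 0.06, which falls in the weak range.

weak negative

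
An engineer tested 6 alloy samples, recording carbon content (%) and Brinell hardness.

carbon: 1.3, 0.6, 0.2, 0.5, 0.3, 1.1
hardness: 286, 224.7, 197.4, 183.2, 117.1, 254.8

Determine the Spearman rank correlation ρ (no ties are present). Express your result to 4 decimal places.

Rank carbon: 6, 4, 1, 3, 2, 5
Rank hardness: 6, 4, 3, 2, 1, 5
d = rank(carbon) − rank(hardness): 0, 0, -2, 1, 1, 0; Σd² = 6
ρ = 1 − 6Σd² / [n(n²−1)] = 1 − 6×6 / (6×35) = 1 − 36/210 ≈ 0.8286

0.8286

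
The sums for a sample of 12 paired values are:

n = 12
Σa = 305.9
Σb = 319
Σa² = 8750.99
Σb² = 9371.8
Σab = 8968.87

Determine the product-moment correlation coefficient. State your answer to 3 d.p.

0.908

r = (nΣab − ΣaΣb) / √[(nΣa² − (Σa)²)(nΣb² − (Σb)²)]
Numerator: 12×8968.87 − 305.9×319 = 10044.34
Denominator: √[(105011.88 − 93574.81)(112461.6 − 101761)] = √[11437.07 × 10700.6] = 11062.7081
r = 10044.34 / 11062.7081 ≈ 0.908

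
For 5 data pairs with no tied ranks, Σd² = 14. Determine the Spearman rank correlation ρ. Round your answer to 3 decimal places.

0.300

ρ = 1 − 6Σd² / [n(n²−1)] = 1 − 6×14 / (5×24)
  = 1 − 84/120 = 1 − 0.7000 ≈ 0.300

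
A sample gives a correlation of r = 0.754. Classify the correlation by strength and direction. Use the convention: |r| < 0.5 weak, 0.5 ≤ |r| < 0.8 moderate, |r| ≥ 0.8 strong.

moderate positive

r = 0.754 > 0 so the relationship is positive.
|r| = 0.754, which falls in the moderate range.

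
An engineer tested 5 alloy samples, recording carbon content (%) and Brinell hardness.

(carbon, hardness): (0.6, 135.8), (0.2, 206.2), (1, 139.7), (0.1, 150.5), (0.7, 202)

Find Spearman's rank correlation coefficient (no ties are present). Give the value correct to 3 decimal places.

Rank carbon: 3, 2, 5, 1, 4
Rank hardness: 1, 5, 2, 3, 4
d = rank(carbon) − rank(hardness): 2, -3, 3, -2, 0; Σd² = 26
ρ = 1 − 6Σd² / [n(n²−1)] = 1 − 6×26 / (5×24) = 1 − 156/120 ≈ -0.300

-0.300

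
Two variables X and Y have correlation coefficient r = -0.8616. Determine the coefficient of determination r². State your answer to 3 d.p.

0.742

r² = (-0.8616)² = 0.742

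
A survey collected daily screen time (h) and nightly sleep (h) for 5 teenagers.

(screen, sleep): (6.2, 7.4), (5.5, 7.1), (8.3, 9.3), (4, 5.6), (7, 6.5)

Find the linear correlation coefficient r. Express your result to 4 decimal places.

n = 5, Σx = 31, Σy = 35.9, Σx² = 202.58, Σy² = 265.27, Σxy = 230.02
nΣxy − ΣxΣy = 1150.1 − 1112.9 = 37.2
nΣx² − (Σx)² = 1012.9 − 961 = 51.9; nΣy² − (Σy)² = 1326.35 − 1288.81 = 37.54
r = 37.2 / √(51.9 × 37.54) = 37.2 / 44.1398 ≈ 0.8428

0.8428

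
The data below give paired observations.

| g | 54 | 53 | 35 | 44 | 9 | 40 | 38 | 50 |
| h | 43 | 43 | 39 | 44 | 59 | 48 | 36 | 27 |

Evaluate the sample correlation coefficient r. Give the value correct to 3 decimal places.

n = 8, Σg = 323, Σh = 339, Σg² = 14511, Σh² = 14965, Σgh = 13071
nΣgh − ΣgΣh = 104568 − 109497 = -4929
nΣg² − (Σg)² = 116088 − 104329 = 11759; nΣh² − (Σh)² = 119720 − 114921 = 4799
r = -4929 / √(11759 × 4799) = -4929 / 7512.0863 ≈ -0.656

-0.656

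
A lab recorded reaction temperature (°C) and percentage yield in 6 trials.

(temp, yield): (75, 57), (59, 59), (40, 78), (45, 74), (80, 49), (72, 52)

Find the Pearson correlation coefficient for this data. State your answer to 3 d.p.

n = 6, Σx = 371, Σy = 369, Σx² = 24315, Σy² = 23395, Σxy = 21870
nΣxy − ΣxΣy = 131220 − 136899 = -5679
nΣx² − (Σx)² = 145890 − 137641 = 8249; nΣy² − (Σy)² = 140370 − 136161 = 4209
r = -5679 / √(8249 × 4209) = -5679 / 5892.3714 ≈ -0.964

-0.964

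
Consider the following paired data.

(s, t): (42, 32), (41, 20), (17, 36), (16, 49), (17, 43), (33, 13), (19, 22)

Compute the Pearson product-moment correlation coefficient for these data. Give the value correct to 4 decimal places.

n = 7, Σs = 185, Σt = 215, Σs² = 5729, Σt² = 7623, Σst = 5138
nΣst − ΣsΣt = 35966 − 39775 = -3809
nΣs² − (Σs)² = 40103 − 34225 = 5878; nΣt² − (Σt)² = 53361 − 46225 = 7136
r = -3809 / √(5878 × 7136) = -3809 / 6476.5275 ≈ -0.5881

-0.5881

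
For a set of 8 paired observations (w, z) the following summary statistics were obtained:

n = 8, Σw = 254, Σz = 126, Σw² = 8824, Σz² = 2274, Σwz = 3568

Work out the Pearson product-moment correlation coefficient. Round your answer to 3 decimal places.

-0.922

r = (nΣwz − ΣwΣz) / √[(nΣw² − (Σw)²)(nΣz² − (Σz)²)]
Numerator: 8×3568 − 254×126 = -3460
Denominator: √[(70592 − 64516)(18192 − 15876)] = √[6076 × 2316] = 3751.2686
r = -3460 / 3751.2686 ≈ -0.922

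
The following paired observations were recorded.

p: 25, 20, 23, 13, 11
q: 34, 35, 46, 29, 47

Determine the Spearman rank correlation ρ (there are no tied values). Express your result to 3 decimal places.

-0.300

Rank p: 5, 3, 4, 2, 1
Rank q: 2, 3, 4, 1, 5
d = rank(p) − rank(q): 3, 0, 0, 1, -4; Σd² = 26
ρ = 1 − 6Σd² / [n(n²−1)] = 1 − 6×26 / (5×24) = 1 − 156/120 ≈ -0.300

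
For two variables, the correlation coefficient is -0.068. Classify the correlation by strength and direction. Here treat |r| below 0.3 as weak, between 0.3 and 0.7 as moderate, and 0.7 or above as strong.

r = -0.068 < 0 so the relationship is negative.
|r| = 0.068, which falls in the weak range.

weak negative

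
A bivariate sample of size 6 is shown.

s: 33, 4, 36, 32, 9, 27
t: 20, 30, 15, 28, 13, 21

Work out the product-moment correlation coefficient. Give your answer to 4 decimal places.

-0.1832

n = 6, Σs = 141, Σt = 127, Σs² = 4235, Σt² = 2919, Σst = 2900
nΣst − ΣsΣt = 17400 − 17907 = -507
nΣs² − (Σs)² = 25410 − 19881 = 5529; nΣt² − (Σt)² = 17514 − 16129 = 1385
r = -507 / √(5529 × 1385) = -507 / 2767.2486 ≈ -0.1832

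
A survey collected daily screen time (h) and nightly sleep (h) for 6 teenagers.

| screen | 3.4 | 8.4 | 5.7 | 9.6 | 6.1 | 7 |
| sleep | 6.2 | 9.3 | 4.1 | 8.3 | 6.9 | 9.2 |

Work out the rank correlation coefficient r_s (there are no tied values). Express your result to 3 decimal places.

Rank screen: 1, 5, 2, 6, 3, 4
Rank sleep: 2, 6, 1, 4, 3, 5
d = rank(screen) − rank(sleep): -1, -1, 1, 2, 0, -1; Σd² = 8
ρ = 1 − 6Σd² / [n(n²−1)] = 1 − 6×8 / (6×35) = 1 − 48/210 ≈ 0.771

0.771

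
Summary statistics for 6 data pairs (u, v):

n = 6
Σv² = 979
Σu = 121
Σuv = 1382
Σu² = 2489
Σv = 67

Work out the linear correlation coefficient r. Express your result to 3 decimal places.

r = (nΣuv − ΣuΣv) / √[(nΣu² − (Σu)²)(nΣv² − (Σv)²)]
Numerator: 6×1382 − 121×67 = 185
Denominator: √[(14934 − 14641)(5874 − 4489)] = √[293 × 1385] = 637.0283
r = 185 / 637.0283 ≈ 0.290

0.290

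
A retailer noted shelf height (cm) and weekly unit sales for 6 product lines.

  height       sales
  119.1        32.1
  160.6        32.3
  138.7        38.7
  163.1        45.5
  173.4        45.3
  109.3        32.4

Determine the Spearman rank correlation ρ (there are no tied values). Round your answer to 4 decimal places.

0.6571

Rank height: 2, 4, 3, 5, 6, 1
Rank sales: 1, 2, 4, 6, 5, 3
d = rank(height) − rank(sales): 1, 2, -1, -1, 1, -2; Σd² = 12
ρ = 1 − 6Σd² / [n(n²−1)] = 1 − 6×12 / (6×35) = 1 − 72/210 ≈ 0.6571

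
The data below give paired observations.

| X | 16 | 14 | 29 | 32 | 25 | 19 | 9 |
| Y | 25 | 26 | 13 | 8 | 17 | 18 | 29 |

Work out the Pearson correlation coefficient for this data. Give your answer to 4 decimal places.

n = 7, ΣX = 144, ΣY = 136, ΣX² = 3384, ΣY² = 2988, ΣXY = 2425
nΣXY − ΣXΣY = 16975 − 19584 = -2609
nΣX² − (ΣX)² = 23688 − 20736 = 2952; nΣY² − (ΣY)² = 20916 − 18496 = 2420
r = -2609 / √(2952 × 2420) = -2609 / 2672.7963 ≈ -0.9761

-0.9761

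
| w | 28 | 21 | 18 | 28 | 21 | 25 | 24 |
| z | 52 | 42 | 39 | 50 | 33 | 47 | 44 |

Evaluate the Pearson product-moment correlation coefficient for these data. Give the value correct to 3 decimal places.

n = 7, Σw = 165, Σz = 307, Σw² = 3975, Σz² = 13723, Σwz = 7364
nΣwz − ΣwΣz = 51548 − 50655 = 893
nΣw² − (Σw)² = 27825 − 27225 = 600; nΣz² − (Σz)² = 96061 − 94249 = 1812
r = 893 / √(600 × 1812) = 893 / 1042.6888 ≈ 0.856

0.856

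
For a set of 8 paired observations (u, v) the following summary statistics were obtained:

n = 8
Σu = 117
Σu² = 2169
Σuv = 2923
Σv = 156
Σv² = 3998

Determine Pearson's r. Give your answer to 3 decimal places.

r = (nΣuv − ΣuΣv) / √[(nΣu² − (Σu)²)(nΣv² − (Σv)²)]
Numerator: 8×2923 − 117×156 = 5132
Denominator: √[(17352 − 13689)(31984 − 24336)] = √[3663 × 7648] = 5292.8843
r = 5132 / 5292.8843 ≈ 0.970

0.970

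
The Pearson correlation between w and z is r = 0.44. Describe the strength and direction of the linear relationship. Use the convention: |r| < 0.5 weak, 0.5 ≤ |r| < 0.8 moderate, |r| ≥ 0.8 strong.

weak positive

r = 0.44 > 0 so the relationship is positive.
|r| = 0.44, which falls in the weak range.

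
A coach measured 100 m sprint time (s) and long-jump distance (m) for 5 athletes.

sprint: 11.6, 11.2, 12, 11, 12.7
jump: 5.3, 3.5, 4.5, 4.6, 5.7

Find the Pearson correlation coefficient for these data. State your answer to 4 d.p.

n = 5, Σx = 58.5, Σy = 23.6, Σx² = 686.29, Σy² = 114.24, Σxy = 277.67
nΣxy − ΣxΣy = 1388.35 − 1380.6 = 7.75
nΣx² − (Σx)² = 3431.45 − 3422.25 = 9.2; nΣy² − (Σy)² = 571.2 − 556.96 = 14.24
r = 7.75 / √(9.2 × 14.24) = 7.75 / 11.4459 ≈ 0.6771

0.6771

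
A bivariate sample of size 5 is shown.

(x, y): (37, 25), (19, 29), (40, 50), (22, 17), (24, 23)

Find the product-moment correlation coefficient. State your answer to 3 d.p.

0.655

n = 5, Σx = 142, Σy = 144, Σx² = 4390, Σy² = 4784, Σxy = 4402
nΣxy − ΣxΣy = 22010 − 20448 = 1562
nΣx² − (Σx)² = 21950 − 20164 = 1786; nΣy² − (Σy)² = 23920 − 20736 = 3184
r = 1562 / √(1786 × 3184) = 1562 / 2384.6643 ≈ 0.655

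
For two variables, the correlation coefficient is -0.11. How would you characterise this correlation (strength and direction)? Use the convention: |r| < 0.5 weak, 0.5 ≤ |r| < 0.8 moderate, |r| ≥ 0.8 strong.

r = -0.11 < 0 so the relationship is negative.
|r| = 0.11, which falls in the weak range.

weak negative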